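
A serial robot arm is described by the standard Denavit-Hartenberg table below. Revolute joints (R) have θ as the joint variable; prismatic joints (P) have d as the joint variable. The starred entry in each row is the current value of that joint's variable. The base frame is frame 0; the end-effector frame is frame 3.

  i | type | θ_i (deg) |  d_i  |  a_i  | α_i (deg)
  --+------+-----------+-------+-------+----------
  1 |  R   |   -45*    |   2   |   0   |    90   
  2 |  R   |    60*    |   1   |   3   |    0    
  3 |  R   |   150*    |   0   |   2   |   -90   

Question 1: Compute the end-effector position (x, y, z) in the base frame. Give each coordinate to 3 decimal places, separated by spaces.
after link 1: o_1 = (0.0000, 0.0000, 2.0000)
after link 2: o_2 = (0.3536, -1.7678, 4.5981)
after link 3: o_3 = (-0.8712, -0.5430, 3.5981)

-0.871 -0.543 3.598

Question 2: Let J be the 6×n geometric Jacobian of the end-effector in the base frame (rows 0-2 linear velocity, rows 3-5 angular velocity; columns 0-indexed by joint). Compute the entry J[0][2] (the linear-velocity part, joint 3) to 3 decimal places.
axis z_2 = (-0.7071,-0.7071,0.0000); lever o_n−o_2 = (-1.2247,1.2247,-1.0000)
cross product → J_v[:, 2] = (0.7071,-0.7071,-1.7321)
J_ω[:, 2] = z_2
entry J[0][2] = 0.7071

0.707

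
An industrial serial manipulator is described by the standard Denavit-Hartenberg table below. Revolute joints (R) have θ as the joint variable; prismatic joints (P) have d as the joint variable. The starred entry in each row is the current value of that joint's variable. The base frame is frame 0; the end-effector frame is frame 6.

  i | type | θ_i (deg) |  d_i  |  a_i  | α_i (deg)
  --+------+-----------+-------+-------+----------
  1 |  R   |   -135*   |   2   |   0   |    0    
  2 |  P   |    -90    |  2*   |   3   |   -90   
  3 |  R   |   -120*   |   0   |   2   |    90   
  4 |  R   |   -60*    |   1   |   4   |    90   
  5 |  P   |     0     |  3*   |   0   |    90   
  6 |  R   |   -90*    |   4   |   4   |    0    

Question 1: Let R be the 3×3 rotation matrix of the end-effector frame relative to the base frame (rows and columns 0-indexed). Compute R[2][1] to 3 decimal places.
0.433

End-effector y-axis (col 1 of R) = (0.7891,0.4356,0.4330)
R[2][1] = 0.4330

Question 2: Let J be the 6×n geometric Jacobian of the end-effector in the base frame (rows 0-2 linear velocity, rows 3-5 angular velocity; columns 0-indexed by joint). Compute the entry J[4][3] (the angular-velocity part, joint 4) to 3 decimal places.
axis z_3 = (0.6124,-0.6124,-0.5000); lever o_n−o_3 = (1.2721,2.9198,3.9821)
cross product → J_v[:, 3] = (-0.9786,-3.0746,2.5670)
J_ω[:, 3] = z_3
entry J[4][3] = -0.6124

-0.612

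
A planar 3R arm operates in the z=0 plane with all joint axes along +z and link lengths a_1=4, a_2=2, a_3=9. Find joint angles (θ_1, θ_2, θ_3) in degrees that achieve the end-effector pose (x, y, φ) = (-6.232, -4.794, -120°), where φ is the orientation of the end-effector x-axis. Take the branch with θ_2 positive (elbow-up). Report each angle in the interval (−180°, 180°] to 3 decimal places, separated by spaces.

wrist centre = target − a_3·(cos φ, sin φ) = (-1.7320, 3.0002)
cos θ_2 = (12.0012−4²−2²)/(2·4·2) = -0.4999; θ_2 = 119.9951° (elbow-up)
β = atan2(3.0002,-1.7320) = 119.9974°; ψ = atan2(1.7321,3.0001) = 30.0000°
θ_1 = β − ψ = 89.9974°
θ_3 = φ − θ_1 − θ_2 = 30.0076° (wrapped to (-180°,180°])

89.997 119.995 30.008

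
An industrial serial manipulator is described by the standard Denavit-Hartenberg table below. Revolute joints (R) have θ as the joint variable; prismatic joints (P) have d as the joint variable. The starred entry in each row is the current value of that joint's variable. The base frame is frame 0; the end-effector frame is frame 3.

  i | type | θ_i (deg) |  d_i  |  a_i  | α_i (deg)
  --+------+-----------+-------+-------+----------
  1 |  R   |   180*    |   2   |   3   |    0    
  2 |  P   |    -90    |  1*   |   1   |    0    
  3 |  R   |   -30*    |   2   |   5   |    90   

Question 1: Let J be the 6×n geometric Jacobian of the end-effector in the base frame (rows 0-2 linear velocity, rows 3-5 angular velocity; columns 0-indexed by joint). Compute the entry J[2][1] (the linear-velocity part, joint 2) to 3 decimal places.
prismatic axis z_1 = (0.0000,0.0000,1.0000)
J_v[:, 1] = z_1; J_ω[:, 1] = (0,0,0)
entry J[2][1] = 1.0000

1.000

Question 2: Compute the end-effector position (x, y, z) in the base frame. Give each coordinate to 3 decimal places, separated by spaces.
-0.500 5.330 5.000

after link 1: o_1 = (-3.0000, 0.0000, 2.0000)
after link 2: o_2 = (-3.0000, 1.0000, 3.0000)
after link 3: o_3 = (-0.5000, 5.3301, 5.0000)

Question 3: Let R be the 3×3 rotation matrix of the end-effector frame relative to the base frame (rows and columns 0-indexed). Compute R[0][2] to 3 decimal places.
End-effector z-axis (col 2 of R) = (0.8660,-0.5000,0.0000)
R[0][2] = 0.8660

0.866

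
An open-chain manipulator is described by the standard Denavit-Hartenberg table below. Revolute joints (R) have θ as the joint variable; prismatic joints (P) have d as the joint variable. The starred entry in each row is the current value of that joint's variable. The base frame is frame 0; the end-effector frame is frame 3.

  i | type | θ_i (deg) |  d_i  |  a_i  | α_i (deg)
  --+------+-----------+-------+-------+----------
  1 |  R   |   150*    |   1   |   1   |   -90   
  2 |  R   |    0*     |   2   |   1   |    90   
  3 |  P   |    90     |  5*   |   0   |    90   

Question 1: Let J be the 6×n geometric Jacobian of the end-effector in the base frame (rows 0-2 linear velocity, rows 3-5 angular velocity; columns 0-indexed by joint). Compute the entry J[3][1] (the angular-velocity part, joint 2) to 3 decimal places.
-0.500

axis z_1 = (-0.5000,-0.8660,0.0000); lever o_n−o_1 = (-1.8660,-1.2321,5.0000)
cross product → J_v[:, 1] = (-4.3301,2.5000,-1.0000)
J_ω[:, 1] = z_1
entry J[3][1] = -0.5000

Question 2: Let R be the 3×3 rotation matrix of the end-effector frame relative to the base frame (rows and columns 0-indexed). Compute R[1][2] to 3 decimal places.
0.500

End-effector z-axis (col 2 of R) = (-0.8660,0.5000,0.0000)
R[1][2] = 0.5000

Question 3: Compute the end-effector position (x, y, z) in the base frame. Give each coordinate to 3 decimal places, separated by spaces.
after link 1: o_1 = (-0.8660, 0.5000, 1.0000)
after link 2: o_2 = (-2.7321, -0.7321, 1.0000)
after link 3: o_3 = (-2.7321, -0.7321, 6.0000)

-2.732 -0.732 6.000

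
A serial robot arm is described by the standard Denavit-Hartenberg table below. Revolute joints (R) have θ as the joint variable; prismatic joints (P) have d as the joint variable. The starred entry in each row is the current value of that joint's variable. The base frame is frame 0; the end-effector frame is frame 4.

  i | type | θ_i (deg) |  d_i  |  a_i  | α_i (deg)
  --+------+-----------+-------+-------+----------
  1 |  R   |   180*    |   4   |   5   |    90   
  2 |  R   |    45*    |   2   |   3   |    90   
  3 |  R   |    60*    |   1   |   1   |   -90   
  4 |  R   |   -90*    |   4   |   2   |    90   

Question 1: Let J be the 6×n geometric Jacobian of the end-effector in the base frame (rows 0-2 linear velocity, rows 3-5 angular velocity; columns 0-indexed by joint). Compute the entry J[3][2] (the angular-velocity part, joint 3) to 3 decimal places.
-0.707

axis z_2 = (-0.7071,0.0000,-0.7071); lever o_n−o_2 = (-0.0254,2.8660,-4.2173)
cross product → J_v[:, 2] = (2.0266,-2.9641,-2.0266)
J_ω[:, 2] = z_2
entry J[3][2] = -0.7071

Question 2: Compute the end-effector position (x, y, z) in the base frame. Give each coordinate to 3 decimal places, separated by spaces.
-7.147 4.866 1.904

after link 1: o_1 = (-5.0000, 0.0000, 4.0000)
after link 2: o_2 = (-7.1213, 2.0000, 6.1213)
after link 3: o_3 = (-8.1820, 2.8660, 5.7678)
after link 4: o_4 = (-7.1467, 4.8660, 1.9041)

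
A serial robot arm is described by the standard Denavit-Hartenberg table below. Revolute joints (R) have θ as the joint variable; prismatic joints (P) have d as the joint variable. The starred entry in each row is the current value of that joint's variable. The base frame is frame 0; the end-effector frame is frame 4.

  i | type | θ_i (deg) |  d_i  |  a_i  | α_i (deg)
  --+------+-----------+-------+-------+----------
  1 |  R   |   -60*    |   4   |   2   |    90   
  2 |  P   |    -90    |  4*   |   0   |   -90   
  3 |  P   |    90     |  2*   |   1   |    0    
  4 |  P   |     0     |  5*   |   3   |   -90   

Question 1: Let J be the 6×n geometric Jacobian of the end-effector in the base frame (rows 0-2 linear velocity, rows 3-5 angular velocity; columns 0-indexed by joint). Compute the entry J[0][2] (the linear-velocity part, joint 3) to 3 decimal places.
prismatic axis z_2 = (0.5000,-0.8660,0.0000)
J_v[:, 2] = z_2; J_ω[:, 2] = (0,0,0)
entry J[0][2] = 0.5000

0.500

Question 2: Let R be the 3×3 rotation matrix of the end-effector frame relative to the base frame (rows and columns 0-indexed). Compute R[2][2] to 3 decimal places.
1.000

End-effector z-axis (col 2 of R) = (0.0000,0.0000,1.0000)
R[2][2] = 1.0000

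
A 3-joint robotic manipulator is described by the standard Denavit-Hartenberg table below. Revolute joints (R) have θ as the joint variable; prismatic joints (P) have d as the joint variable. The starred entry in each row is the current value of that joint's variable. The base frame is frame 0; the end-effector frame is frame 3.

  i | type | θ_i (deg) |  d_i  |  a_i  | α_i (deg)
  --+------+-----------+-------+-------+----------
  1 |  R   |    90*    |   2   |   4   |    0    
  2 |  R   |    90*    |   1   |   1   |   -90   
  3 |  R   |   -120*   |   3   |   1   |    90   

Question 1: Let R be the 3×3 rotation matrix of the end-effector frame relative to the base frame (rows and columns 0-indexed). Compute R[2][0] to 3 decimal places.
0.866

End-effector x-axis (col 0 of R) = (0.5000,-0.0000,0.8660)
R[2][0] = 0.8660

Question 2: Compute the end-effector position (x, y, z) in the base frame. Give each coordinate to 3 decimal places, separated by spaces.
-0.500 1.000 3.866

after link 1: o_1 = (0.0000, 4.0000, 2.0000)
after link 2: o_2 = (-1.0000, 4.0000, 3.0000)
after link 3: o_3 = (-0.5000, 1.0000, 3.8660)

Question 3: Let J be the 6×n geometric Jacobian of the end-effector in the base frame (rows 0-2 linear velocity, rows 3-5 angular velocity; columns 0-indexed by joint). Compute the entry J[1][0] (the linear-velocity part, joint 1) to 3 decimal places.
axis z_0 = ẑ; lever o_n−o_0 = (-0.5000,1.0000,3.8660)
cross product → J_v[:, 0] = (-1.0000,-0.5000,0.0000)
J_ω[:, 0] = z_0
entry J[1][0] = -0.5000

-0.500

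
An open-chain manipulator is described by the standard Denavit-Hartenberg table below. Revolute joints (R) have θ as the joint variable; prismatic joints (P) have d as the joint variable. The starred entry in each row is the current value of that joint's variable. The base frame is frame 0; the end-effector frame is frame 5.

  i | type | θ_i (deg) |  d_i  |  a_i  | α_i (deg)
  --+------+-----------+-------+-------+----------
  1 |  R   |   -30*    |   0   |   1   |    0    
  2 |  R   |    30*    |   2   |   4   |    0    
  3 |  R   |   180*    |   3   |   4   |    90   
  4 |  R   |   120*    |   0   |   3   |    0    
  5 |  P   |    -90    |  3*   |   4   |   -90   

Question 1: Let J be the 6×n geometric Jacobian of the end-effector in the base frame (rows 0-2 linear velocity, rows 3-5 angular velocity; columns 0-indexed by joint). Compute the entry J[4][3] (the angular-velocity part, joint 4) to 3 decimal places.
1.000

axis z_3 = (0.0000,1.0000,0.0000); lever o_n−o_3 = (-1.9641,3.0000,4.5981)
cross product → J_v[:, 3] = (4.5981,-0.0000,1.9641)
J_ω[:, 3] = z_3
entry J[4][3] = 1.0000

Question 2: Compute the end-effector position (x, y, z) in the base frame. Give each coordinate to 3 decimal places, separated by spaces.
after link 1: o_1 = (0.8660, -0.5000, 0.0000)
after link 2: o_2 = (4.8660, -0.5000, 2.0000)
after link 3: o_3 = (0.8660, -0.5000, 5.0000)
after link 4: o_4 = (2.3660, -0.5000, 7.5981)
after link 5: o_5 = (-1.0981, 2.5000, 9.5981)

-1.098 2.500 9.598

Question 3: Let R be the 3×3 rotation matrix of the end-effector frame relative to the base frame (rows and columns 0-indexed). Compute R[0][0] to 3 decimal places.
-0.866

End-effector x-axis (col 0 of R) = (-0.8660,0.0000,0.5000)
R[0][0] = -0.8660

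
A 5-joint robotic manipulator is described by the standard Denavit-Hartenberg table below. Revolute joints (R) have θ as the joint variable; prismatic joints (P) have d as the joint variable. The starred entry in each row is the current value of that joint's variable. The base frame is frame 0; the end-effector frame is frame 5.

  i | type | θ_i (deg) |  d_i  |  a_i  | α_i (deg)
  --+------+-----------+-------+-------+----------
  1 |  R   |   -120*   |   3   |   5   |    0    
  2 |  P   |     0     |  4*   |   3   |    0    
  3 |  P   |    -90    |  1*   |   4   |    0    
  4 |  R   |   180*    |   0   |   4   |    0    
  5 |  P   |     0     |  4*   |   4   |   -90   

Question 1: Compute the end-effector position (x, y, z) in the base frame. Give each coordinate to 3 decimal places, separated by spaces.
after link 1: o_1 = (-2.5000, -4.3301, 3.0000)
after link 2: o_2 = (-4.0000, -6.9282, 7.0000)
after link 3: o_3 = (-7.4641, -4.9282, 8.0000)
after link 4: o_4 = (-4.0000, -6.9282, 8.0000)
after link 5: o_5 = (-0.5359, -8.9282, 12.0000)

-0.536 -8.928 12.000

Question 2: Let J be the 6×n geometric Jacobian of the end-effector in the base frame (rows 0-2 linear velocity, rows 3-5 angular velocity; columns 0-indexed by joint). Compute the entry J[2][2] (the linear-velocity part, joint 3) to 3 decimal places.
prismatic axis z_2 = (0.0000,0.0000,1.0000)
J_v[:, 2] = z_2; J_ω[:, 2] = (0,0,0)
entry J[2][2] = 1.0000

1.000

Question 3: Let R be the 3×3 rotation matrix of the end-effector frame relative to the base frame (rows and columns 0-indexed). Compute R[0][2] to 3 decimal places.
End-effector z-axis (col 2 of R) = (0.5000,0.8660,0.0000)
R[0][2] = 0.5000

0.500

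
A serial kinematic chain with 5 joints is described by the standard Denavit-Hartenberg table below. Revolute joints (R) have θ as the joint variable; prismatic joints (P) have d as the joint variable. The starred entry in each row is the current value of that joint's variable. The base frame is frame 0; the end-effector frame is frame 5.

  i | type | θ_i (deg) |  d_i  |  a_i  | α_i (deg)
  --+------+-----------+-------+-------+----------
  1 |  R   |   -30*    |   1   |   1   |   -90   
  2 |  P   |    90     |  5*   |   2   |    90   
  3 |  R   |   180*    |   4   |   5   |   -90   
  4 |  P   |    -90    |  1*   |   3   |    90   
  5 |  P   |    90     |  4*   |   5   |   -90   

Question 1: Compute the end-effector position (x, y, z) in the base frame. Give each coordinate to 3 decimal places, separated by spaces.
after link 1: o_1 = (0.8660, -0.5000, 1.0000)
after link 2: o_2 = (3.3660, 3.8301, -1.0000)
after link 3: o_3 = (6.8301, 1.8301, 4.0000)
after link 4: o_4 = (8.9282, -0.5359, 4.0000)
after link 5: o_5 = (6.4282, -4.8660, 0.0000)

6.428 -4.866 0.000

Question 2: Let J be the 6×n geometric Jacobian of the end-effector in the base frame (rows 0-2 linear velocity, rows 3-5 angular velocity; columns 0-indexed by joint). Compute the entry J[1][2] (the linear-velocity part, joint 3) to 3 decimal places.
axis z_2 = (0.8660,-0.5000,0.0000); lever o_n−o_2 = (3.0622,-8.6962,1.0000)
cross product → J_v[:, 2] = (-0.5000,-0.8660,-6.0000)
J_ω[:, 2] = z_2
entry J[1][2] = -0.8660

-0.866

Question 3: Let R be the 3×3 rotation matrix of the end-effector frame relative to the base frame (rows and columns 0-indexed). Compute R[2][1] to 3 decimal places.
1.000

End-effector y-axis (col 1 of R) = (-0.0000,0.0000,1.0000)
R[2][1] = 1.0000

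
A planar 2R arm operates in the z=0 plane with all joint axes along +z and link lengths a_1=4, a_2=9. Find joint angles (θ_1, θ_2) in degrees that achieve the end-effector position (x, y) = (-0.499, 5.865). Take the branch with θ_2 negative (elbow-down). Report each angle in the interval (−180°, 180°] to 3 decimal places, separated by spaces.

-135.003 -149.998

cos θ_2 = (34.6472−4²−9²)/(2·4·9) = -0.8660; θ_2 = -149.9983° (elbow-down)
β = atan2(5.8650,-0.4990) = 94.8631°; ψ = atan2(-4.5002,-3.7941) = -130.1339°
θ_1 = β − ψ = 224.9970°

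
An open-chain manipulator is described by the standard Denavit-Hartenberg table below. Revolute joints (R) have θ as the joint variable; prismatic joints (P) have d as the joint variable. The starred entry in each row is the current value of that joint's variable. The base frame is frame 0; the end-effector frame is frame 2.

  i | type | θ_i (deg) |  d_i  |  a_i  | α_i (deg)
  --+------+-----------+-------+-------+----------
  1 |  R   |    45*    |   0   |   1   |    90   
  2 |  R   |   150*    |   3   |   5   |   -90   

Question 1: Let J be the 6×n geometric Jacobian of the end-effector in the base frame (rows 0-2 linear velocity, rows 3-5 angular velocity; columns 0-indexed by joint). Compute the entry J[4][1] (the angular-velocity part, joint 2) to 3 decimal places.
-0.707

axis z_1 = (0.7071,-0.7071,0.0000); lever o_n−o_1 = (-0.9405,-5.1832,2.5000)
cross product → J_v[:, 1] = (-1.7678,-1.7678,-4.3301)
J_ω[:, 1] = z_1
entry J[4][1] = -0.7071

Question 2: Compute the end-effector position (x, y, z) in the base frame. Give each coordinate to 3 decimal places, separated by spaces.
-0.233 -4.476 2.500

after link 1: o_1 = (0.7071, 0.7071, 0.0000)
after link 2: o_2 = (-0.2334, -4.4761, 2.5000)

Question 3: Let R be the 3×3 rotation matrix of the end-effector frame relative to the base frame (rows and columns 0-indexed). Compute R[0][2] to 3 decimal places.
End-effector z-axis (col 2 of R) = (-0.3536,-0.3536,-0.8660)
R[0][2] = -0.3536

-0.354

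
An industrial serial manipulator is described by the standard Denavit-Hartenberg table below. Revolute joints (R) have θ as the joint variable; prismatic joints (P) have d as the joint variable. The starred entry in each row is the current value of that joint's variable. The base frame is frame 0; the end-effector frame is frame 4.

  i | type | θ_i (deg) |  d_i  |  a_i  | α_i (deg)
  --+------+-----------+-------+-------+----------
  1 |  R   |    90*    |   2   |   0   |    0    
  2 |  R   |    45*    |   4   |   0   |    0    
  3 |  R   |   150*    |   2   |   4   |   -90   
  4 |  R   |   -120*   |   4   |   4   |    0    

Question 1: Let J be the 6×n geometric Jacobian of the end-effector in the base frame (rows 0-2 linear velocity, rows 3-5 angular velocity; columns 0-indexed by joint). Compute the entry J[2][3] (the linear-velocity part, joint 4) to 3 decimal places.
2.000

axis z_3 = (0.9659,0.2588,0.0000); lever o_n−o_3 = (3.3461,2.9671,3.4641)
cross product → J_v[:, 3] = (0.8966,-3.3461,2.0000)
J_ω[:, 3] = z_3
entry J[2][3] = 2.0000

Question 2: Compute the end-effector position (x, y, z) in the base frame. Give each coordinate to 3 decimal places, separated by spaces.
4.381 -0.897 11.464

after link 1: o_1 = (0.0000, 0.0000, 2.0000)
after link 2: o_2 = (0.0000, 0.0000, 6.0000)
after link 3: o_3 = (1.0353, -3.8637, 8.0000)
after link 4: o_4 = (4.3813, -0.8966, 11.4641)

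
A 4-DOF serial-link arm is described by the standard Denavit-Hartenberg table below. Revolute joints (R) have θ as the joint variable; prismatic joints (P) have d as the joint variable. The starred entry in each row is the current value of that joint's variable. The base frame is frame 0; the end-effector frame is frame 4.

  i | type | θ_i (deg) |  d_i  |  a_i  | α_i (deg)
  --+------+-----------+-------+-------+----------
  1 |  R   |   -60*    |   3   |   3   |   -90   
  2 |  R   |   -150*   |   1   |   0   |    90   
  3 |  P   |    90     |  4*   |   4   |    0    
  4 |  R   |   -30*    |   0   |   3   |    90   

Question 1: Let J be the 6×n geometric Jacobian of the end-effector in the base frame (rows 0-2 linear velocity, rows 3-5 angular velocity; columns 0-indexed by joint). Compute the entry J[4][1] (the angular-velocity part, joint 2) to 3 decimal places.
axis z_1 = (0.8660,0.5000,0.0000); lever o_n−o_1 = (4.9306,6.6561,-2.7141)
cross product → J_v[:, 1] = (-1.3571,2.3505,3.2990)
J_ω[:, 1] = z_1
entry J[4][1] = 0.5000

0.500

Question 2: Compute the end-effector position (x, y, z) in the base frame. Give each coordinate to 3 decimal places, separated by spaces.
after link 1: o_1 = (1.5000, -2.5981, 3.0000)
after link 2: o_2 = (2.3660, -2.0981, 3.0000)
after link 3: o_3 = (4.8301, 1.6340, -0.4641)
after link 4: o_4 = (6.4306, 4.0580, 0.2859)

6.431 4.058 0.286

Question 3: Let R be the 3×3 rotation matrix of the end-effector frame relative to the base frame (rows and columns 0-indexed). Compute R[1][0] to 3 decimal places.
End-effector x-axis (col 0 of R) = (0.5335,0.8080,0.2500)
R[1][0] = 0.8080

0.808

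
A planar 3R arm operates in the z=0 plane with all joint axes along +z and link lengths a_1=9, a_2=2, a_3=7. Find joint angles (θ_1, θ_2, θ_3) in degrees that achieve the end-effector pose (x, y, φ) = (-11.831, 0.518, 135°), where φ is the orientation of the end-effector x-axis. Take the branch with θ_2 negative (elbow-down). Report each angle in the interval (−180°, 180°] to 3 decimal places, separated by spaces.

wrist centre = target − a_3·(cos φ, sin φ) = (-6.8813, -4.4317)
cos θ_2 = (66.9920−9²−2²)/(2·9·2) = -0.5002; θ_2 = -120.0147° (elbow-down)
β = atan2(-4.4317,-6.8813) = -147.2172°; ψ = atan2(-1.7318,7.9996) = -12.2153°
θ_1 = β − ψ = -135.0019°
θ_3 = φ − θ_1 − θ_2 = 30.0166° (wrapped to (-180°,180°])

-135.002 -120.015 30.017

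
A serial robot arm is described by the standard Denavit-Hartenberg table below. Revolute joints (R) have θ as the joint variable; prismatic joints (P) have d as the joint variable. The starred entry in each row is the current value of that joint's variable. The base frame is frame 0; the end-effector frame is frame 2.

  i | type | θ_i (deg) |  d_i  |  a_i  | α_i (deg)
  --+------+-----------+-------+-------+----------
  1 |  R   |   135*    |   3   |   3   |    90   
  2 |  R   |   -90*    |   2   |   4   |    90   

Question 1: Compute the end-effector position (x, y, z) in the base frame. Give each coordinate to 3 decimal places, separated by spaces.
-0.707 3.536 -1.000

after link 1: o_1 = (-2.1213, 2.1213, 3.0000)
after link 2: o_2 = (-0.7071, 3.5355, -1.0000)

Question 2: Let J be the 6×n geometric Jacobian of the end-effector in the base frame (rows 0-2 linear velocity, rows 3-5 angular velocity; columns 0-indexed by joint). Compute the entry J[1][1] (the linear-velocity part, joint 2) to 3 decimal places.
2.828

axis z_1 = (0.7071,0.7071,0.0000); lever o_n−o_1 = (1.4142,1.4142,-4.0000)
cross product → J_v[:, 1] = (-2.8284,2.8284,0.0000)
J_ω[:, 1] = z_1
entry J[1][1] = 2.8284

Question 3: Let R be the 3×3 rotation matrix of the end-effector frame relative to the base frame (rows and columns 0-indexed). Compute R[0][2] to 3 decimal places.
0.707

End-effector z-axis (col 2 of R) = (0.7071,-0.7071,-0.0000)
R[0][2] = 0.7071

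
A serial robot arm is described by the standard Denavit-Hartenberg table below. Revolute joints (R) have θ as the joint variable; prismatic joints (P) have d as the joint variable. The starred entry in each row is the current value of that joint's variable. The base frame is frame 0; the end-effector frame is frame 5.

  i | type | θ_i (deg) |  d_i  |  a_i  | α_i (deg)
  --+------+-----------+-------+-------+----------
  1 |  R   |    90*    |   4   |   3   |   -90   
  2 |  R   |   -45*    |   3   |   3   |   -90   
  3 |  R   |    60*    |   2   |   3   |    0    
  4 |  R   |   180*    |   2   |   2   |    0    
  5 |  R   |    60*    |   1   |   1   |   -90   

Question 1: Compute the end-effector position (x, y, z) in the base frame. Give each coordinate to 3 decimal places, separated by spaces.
after link 1: o_1 = (0.0000, 3.0000, 4.0000)
after link 2: o_2 = (-3.0000, 5.1213, 6.1213)
after link 3: o_3 = (-0.4019, 7.5962, 5.7678)
after link 4: o_4 = (-2.1340, 8.3033, 3.6464)
after link 5: o_5 = (-3.0000, 9.3640, 3.2929)

-3.000 9.364 3.293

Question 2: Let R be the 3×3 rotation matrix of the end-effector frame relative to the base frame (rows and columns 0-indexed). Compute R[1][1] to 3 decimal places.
-0.707

End-effector y-axis (col 1 of R) = (0.0000,-0.7071,0.7071)
R[1][1] = -0.7071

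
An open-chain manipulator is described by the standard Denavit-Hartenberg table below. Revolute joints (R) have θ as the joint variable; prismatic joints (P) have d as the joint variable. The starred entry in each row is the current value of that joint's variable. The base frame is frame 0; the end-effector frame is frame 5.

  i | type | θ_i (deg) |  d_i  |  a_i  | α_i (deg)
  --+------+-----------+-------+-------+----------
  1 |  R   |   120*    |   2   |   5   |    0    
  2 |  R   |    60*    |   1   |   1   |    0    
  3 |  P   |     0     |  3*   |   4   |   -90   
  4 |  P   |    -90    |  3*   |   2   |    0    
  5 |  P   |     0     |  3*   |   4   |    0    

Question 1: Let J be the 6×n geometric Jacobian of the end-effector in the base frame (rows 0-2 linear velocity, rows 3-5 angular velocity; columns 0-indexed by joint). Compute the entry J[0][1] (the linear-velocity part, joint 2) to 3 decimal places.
6.000

axis z_1 = (0.0000,0.0000,1.0000); lever o_n−o_1 = (-5.0000,-6.0000,10.0000)
cross product → J_v[:, 1] = (6.0000,-5.0000,0.0000)
J_ω[:, 1] = z_1
entry J[0][1] = 6.0000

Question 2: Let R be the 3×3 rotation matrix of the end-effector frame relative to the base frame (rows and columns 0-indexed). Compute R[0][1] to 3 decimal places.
End-effector y-axis (col 1 of R) = (-1.0000,0.0000,-0.0000)
R[0][1] = -1.0000

-1.000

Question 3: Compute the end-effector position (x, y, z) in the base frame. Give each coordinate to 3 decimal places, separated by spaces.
after link 1: o_1 = (-2.5000, 4.3301, 2.0000)
after link 2: o_2 = (-3.5000, 4.3301, 3.0000)
after link 3: o_3 = (-7.5000, 4.3301, 6.0000)
after link 4: o_4 = (-7.5000, 1.3301, 8.0000)
after link 5: o_5 = (-7.5000, -1.6699, 12.0000)

-7.500 -1.670 12.000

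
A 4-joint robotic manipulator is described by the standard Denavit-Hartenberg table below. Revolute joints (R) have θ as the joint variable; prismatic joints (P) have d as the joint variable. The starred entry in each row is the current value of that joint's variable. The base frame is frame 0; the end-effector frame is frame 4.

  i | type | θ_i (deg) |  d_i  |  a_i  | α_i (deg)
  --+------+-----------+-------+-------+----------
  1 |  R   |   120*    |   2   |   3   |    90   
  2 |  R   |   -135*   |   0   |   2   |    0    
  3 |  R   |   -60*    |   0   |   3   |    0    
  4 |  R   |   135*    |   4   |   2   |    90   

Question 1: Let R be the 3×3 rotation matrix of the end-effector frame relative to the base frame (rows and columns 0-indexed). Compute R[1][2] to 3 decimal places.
End-effector z-axis (col 2 of R) = (0.4330,-0.7500,-0.5000)
R[1][2] = -0.7500

-0.750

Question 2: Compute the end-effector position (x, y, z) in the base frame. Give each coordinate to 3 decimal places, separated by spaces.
3.620 1.730 -0.370

after link 1: o_1 = (-1.5000, 2.5981, 2.0000)
after link 2: o_2 = (-0.7929, 1.3733, 0.5858)
after link 3: o_3 = (0.6560, -1.1362, 1.3622)
after link 4: o_4 = (3.6201, 1.7298, -0.3698)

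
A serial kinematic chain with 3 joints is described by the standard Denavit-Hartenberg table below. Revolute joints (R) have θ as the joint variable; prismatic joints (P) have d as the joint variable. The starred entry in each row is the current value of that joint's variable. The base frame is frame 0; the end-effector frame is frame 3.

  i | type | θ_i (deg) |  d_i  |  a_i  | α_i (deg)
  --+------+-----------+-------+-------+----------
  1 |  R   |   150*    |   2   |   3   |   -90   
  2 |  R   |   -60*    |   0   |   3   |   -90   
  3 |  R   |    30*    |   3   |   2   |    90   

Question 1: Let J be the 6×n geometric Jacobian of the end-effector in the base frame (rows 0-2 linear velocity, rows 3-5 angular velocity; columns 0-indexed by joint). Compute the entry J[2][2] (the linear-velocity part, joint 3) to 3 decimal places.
-0.866

axis z_2 = (-0.7500,0.4330,-0.5000); lever o_n−o_2 = (-2.5000,2.5981,-0.0000)
cross product → J_v[:, 2] = (1.2990,1.2500,-0.8660)
J_ω[:, 2] = z_2
entry J[2][2] = -0.8660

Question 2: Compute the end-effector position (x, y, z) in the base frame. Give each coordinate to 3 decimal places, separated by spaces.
-6.397 4.848 4.598

after link 1: o_1 = (-2.5981, 1.5000, 2.0000)
after link 2: o_2 = (-3.8971, 2.2500, 4.5981)
after link 3: o_3 = (-6.3971, 4.8481, 4.5981)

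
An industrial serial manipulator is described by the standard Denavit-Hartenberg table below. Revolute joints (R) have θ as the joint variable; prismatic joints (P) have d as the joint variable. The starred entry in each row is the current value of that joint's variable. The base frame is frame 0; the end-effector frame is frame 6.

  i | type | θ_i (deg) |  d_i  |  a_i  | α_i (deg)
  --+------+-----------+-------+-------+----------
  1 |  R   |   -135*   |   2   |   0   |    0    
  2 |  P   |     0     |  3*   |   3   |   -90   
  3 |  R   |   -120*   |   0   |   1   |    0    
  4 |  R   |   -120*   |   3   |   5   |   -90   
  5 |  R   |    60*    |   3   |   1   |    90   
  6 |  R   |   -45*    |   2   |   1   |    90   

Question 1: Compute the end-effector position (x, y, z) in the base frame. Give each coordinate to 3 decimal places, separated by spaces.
after link 1: o_1 = (0.0000, 0.0000, 2.0000)
after link 2: o_2 = (-2.1213, -2.1213, 5.0000)
after link 3: o_3 = (-1.7678, -1.7678, 5.8660)
after link 4: o_4 = (2.1213, -2.1213, 1.5359)
after link 5: o_5 = (3.5228, 0.5049, 2.6029)
after link 6: o_6 = (4.1013, 0.5352, 0.4431)

4.101 0.535 0.443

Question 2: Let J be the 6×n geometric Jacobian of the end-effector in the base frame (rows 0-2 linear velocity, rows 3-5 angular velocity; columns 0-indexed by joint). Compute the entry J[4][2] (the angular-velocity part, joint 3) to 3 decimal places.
-0.707

axis z_2 = (0.7071,-0.7071,0.0000); lever o_n−o_2 = (6.2226,2.6565,-4.5569)
cross product → J_v[:, 2] = (3.2222,3.2222,6.2785)
J_ω[:, 2] = z_2
entry J[4][2] = -0.7071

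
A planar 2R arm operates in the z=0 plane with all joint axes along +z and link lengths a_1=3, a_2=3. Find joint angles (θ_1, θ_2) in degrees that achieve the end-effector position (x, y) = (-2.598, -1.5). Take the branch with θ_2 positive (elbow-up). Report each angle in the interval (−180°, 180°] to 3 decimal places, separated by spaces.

cos θ_2 = (8.9996−3²−3²)/(2·3·3) = -0.5000; θ_2 = 120.0015° (elbow-up)
β = atan2(-1.5000,-2.5980) = -149.9993°; ψ = atan2(2.5980,1.4999) = 60.0007°
θ_1 = β − ψ = -210.0000°

150.000 120.001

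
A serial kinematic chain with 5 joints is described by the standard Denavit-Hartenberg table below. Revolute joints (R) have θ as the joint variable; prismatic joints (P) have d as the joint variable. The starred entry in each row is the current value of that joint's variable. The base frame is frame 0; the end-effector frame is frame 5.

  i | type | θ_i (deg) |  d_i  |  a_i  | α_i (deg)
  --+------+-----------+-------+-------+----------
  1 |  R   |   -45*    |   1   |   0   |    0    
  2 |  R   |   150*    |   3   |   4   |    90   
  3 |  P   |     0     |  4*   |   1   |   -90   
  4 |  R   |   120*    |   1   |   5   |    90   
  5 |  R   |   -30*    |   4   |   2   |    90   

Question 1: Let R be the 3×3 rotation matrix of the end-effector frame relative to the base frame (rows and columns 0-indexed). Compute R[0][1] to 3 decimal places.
-0.707

End-effector y-axis (col 1 of R) = (-0.7071,0.7071,0.0000)
R[0][1] = -0.7071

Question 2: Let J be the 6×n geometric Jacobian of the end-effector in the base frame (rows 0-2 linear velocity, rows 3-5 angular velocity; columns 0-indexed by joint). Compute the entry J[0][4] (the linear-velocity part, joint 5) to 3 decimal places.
-0.707

axis z_4 = (-0.7071,0.7071,0.0000); lever o_n−o_4 = (-4.0532,1.6037,-1.0000)
cross product → J_v[:, 4] = (-0.7071,-0.7071,1.7321)
J_ω[:, 4] = z_4
entry J[0][4] = -0.7071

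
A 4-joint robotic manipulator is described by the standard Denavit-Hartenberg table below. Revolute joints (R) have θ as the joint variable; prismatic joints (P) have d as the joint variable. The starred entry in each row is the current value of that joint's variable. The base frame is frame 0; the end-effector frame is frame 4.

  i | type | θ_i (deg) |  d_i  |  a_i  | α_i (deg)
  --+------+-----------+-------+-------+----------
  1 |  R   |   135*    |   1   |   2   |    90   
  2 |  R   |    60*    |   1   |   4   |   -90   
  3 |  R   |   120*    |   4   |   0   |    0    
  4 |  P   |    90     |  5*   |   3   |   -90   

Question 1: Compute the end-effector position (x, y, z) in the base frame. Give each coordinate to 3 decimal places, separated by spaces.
5.369 -1.834 6.714

after link 1: o_1 = (-1.4142, 1.4142, 1.0000)
after link 2: o_2 = (-2.1213, 3.5355, 4.4641)
after link 3: o_3 = (0.3282, 1.0860, 6.4641)
after link 4: o_4 = (5.3693, -1.8337, 6.7141)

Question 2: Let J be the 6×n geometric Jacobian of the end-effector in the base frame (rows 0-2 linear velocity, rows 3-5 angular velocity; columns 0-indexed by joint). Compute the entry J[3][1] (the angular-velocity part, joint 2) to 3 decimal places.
0.707

axis z_1 = (0.7071,0.7071,0.0000); lever o_n−o_1 = (6.7835,-3.2479,5.7141)
cross product → J_v[:, 1] = (4.0405,-4.0405,-7.0933)
J_ω[:, 1] = z_1
entry J[3][1] = 0.7071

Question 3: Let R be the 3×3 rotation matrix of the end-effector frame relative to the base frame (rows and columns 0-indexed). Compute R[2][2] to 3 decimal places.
0.433

End-effector z-axis (col 2 of R) = (0.4356,0.7891,0.4330)
R[2][2] = 0.4330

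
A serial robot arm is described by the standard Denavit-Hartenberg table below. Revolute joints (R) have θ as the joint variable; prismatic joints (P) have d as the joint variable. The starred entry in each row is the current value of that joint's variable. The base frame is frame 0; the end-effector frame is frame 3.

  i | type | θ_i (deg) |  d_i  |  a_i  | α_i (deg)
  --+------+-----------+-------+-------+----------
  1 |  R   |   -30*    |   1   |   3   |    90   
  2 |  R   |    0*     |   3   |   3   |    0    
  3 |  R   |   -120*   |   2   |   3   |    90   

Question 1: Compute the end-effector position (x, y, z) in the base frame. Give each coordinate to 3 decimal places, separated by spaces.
1.397 -6.580 -1.598

after link 1: o_1 = (2.5981, -1.5000, 1.0000)
after link 2: o_2 = (3.6962, -5.5981, 1.0000)
after link 3: o_3 = (1.3971, -6.5801, -1.5981)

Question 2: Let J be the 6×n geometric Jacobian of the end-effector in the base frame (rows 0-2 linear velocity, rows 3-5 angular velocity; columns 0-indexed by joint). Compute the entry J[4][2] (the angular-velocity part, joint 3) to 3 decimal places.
-0.866

axis z_2 = (-0.5000,-0.8660,0.0000); lever o_n−o_2 = (-2.2990,-0.9821,-2.5981)
cross product → J_v[:, 2] = (2.2500,-1.2990,-1.5000)
J_ω[:, 2] = z_2
entry J[4][2] = -0.8660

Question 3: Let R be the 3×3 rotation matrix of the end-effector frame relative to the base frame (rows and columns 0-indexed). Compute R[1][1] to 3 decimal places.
-0.866

End-effector y-axis (col 1 of R) = (-0.5000,-0.8660,0.0000)
R[1][1] = -0.8660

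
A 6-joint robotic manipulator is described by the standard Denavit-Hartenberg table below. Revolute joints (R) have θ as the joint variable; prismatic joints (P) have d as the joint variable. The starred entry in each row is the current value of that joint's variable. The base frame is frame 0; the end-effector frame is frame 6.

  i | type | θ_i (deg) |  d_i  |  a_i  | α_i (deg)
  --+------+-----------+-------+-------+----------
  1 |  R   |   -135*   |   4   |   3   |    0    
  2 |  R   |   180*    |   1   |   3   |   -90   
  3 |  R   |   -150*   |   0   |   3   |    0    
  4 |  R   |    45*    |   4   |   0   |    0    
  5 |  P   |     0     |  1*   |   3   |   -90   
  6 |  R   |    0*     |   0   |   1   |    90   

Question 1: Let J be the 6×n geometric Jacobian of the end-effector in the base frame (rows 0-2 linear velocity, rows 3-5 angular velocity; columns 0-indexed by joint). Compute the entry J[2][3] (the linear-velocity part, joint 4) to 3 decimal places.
axis z_3 = (-0.7071,0.7071,0.0000); lever o_n−o_3 = (-4.2676,2.8035,3.8637)
cross product → J_v[:, 3] = (2.7321,2.7321,1.0353)
J_ω[:, 3] = z_3
entry J[2][3] = 1.0353

1.035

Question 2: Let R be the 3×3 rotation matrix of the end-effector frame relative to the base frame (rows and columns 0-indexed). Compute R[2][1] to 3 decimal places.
0.259

End-effector y-axis (col 1 of R) = (0.6830,0.6830,0.2588)
R[2][1] = 0.2588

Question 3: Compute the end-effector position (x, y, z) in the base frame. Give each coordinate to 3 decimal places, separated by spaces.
-6.105 0.966 10.364

after link 1: o_1 = (-2.1213, -2.1213, 4.0000)
after link 2: o_2 = (0.0000, -0.0000, 5.0000)
after link 3: o_3 = (-1.8371, -1.8371, 6.5000)
after link 4: o_4 = (-4.6655, 0.9913, 6.5000)
after link 5: o_5 = (-5.9217, 1.1494, 9.3978)
after link 6: o_6 = (-6.1047, 0.9664, 10.3637)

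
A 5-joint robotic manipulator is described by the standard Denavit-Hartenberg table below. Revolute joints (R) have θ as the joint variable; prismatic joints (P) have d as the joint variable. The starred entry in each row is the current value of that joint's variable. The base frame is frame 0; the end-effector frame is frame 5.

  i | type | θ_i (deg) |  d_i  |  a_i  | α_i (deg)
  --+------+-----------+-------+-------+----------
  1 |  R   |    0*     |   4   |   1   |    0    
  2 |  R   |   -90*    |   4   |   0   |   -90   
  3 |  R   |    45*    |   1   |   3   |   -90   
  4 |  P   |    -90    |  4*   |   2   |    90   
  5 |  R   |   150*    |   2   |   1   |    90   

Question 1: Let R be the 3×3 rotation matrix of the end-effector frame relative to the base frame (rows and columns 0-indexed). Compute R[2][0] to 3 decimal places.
-0.354

End-effector x-axis (col 0 of R) = (-0.8660,0.3536,-0.3536)
R[2][0] = -0.3536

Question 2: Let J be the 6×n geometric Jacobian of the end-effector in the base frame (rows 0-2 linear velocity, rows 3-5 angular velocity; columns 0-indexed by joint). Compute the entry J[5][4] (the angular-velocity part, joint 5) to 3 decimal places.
axis z_4 = (-0.0000,0.7071,0.7071); lever o_n−o_4 = (-0.8660,1.7678,1.0607)
cross product → J_v[:, 4] = (-0.5000,-0.6124,0.6124)
J_ω[:, 4] = z_4
entry J[5][4] = 0.7071

0.707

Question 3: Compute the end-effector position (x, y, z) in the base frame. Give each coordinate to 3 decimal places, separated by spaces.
after link 1: o_1 = (1.0000, 0.0000, 4.0000)
after link 2: o_2 = (1.0000, 0.0000, 8.0000)
after link 3: o_3 = (2.0000, -2.1213, 5.8787)
after link 4: o_4 = (4.0000, 0.7071, 3.0503)
after link 5: o_5 = (3.1340, 2.4749, 4.1109)

3.134 2.475 4.111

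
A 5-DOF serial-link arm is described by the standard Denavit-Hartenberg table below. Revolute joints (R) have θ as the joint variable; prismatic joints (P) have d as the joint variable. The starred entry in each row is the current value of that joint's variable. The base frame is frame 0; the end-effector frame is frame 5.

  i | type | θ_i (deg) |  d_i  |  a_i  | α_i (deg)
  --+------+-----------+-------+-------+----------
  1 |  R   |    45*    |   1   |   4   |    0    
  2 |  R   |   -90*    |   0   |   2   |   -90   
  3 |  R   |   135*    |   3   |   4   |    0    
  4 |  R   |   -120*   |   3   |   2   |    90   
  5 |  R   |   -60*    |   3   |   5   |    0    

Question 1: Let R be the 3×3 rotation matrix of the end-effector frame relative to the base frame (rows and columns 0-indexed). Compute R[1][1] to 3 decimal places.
End-effector y-axis (col 1 of R) = (0.9451,-0.2380,-0.2241)
R[1][1] = -0.2380

-0.238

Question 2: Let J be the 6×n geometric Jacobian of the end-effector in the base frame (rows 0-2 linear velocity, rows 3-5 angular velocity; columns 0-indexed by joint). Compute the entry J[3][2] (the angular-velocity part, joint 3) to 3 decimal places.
axis z_2 = (0.7071,0.7071,0.0000); lever o_n−o_2 = (2.8034,-0.4418,-1.0953)
cross product → J_v[:, 2] = (-0.7745,0.7745,-2.2947)
J_ω[:, 2] = z_2
entry J[3][2] = 0.7071

0.707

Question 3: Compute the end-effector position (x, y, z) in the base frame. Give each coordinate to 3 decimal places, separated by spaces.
7.046 0.972 -0.095

after link 1: o_1 = (2.8284, 2.8284, 1.0000)
after link 2: o_2 = (4.2426, 1.4142, 1.0000)
after link 3: o_3 = (4.3640, 5.5355, -1.8284)
after link 4: o_4 = (7.8513, 6.2908, -2.3461)
after link 5: o_5 = (7.0460, 0.9724, -0.0953)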